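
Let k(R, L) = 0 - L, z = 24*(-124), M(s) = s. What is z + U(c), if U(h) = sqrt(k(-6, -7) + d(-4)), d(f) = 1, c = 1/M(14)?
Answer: -2976 + 2*sqrt(2) ≈ -2973.2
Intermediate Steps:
z = -2976
c = 1/14 ≈ 0.071429
k(R, L) = -L
U(h) = 2*sqrt(2) (U(h) = sqrt(-1*(-7) + 1) = sqrt(7 + 1) = sqrt(8) = 2*sqrt(2))
z + U(c) = -2976 + 2*sqrt(2)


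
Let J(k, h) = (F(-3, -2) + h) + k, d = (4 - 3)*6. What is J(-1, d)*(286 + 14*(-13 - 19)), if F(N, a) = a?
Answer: -486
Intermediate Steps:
d = 6 (d = 1*6 = 6)
J(k, h) = -2 + h + k (J(k, h) = (-2 + h) + k = -2 + h + k)
J(-1, d)*(286 + 14*(-13 - 19)) = (-2 + 6 - 1)*(286 + 14*(-13 - 19)) = 3*(286 + 14*(-32)) = 3*(286 - 448) = 3*(-162) = -486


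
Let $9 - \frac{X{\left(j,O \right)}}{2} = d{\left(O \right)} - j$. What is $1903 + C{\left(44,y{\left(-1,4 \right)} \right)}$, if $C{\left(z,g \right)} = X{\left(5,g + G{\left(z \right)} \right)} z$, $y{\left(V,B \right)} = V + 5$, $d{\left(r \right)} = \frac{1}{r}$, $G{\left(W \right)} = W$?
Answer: $\frac{18799}{6} \approx 3133.2$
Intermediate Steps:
$y{\left(V,B \right)} = 5 + V$
$X{\left(j,O \right)} = 18 - \frac{2}{O} + 2 j$ ($X{\left(j,O \right)} = 18 - 2 \left(\frac{1}{O} - j\right) = 18 + \left(- \frac{2}{O} + 2 j\right) = 18 - \frac{2}{O} + 2 j$)
$C{\left(z,g \right)} = z \left(28 - \frac{2}{g + z}\right)$ ($C{\left(z,g \right)} = \left(18 - \frac{2}{g + z} + 2 \cdot 5\right) z = \left(18 - \frac{2}{g + z} + 10\right) z = \left(28 - \frac{2}{g + z}\right) z = z \left(28 - \frac{2}{g + z}\right)$)
$1903 + C{\left(44,y{\left(-1,4 \right)} \right)} = 1903 + 44 \left(28 - \frac{2}{\left(5 - 1\right) + 44}\right) = 1903 + 44 \left(28 - \frac{2}{4 + 44}\right) = 1903 + 44 \left(28 - \frac{2}{48}\right) = 1903 + 44 \left(28 - \frac{1}{24}\right) = 1903 + 44 \cdot \frac{671}{24} = 1903 + \frac{7381}{6} = \frac{18799}{6}$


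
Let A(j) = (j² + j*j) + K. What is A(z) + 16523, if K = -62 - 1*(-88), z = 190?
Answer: 88749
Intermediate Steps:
K = 26 (K = -62 + 88 = 26)
A(j) = 26 + 2*j² (A(j) = (j² + j*j) + 26 = (j² + j²) + 26 = 2*j² + 26 = 26 + 2*j²)
A(z) + 16523 = (26 + 2*190²) + 16523 = (26 + 2*36100) + 16523 = (26 + 72200) + 16523 = 72226 + 16523 = 88749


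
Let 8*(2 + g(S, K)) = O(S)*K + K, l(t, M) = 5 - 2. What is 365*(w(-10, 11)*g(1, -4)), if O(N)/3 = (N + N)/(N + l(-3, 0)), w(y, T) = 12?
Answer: -14235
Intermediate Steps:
l(t, M) = 3
O(N) = 6*N/(3 + N) (O(N) = 3*((N + N)/(N + 3)) = 3*((2*N)/(3 + N)) = 3*(2*N/(3 + N)) = 6*N/(3 + N))
g(S, K) = -2 + K/8 + 3*K*S/(4*(3 + S)) (g(S, K) = -2 + ((6*S/(3 + S))*K + K)/8 = -2 + (6*K*S/(3 + S) + K)/8 = -2 + (K + 6*K*S/(3 + S))/8 = -2 + (K/8 + 3*K*S/(4*(3 + S))) = -2 + K/8 + 3*K*S/(4*(3 + S)))
365*(w(-10, 11)*g(1, -4)) = 365*(12*(((-16 - 4)*(3 + 1) + 6*(-4)*1)/(8*(3 + 1)))) = 365*(12*((1/8)*(-20*4 - 24)/4)) = 365*(12*((1/8)*(1/4)*(-80 - 24))) = 365*(12*((1/8)*(1/4)*(-104))) = 365*(12*(-13/4)) = 365*(-39) = -14235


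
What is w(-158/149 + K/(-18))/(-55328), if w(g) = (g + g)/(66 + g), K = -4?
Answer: 281/604333912 ≈ 4.6497e-7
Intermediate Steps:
w(g) = 2*g/(66 + g) (w(g) = (2*g)/(66 + g) = 2*g/(66 + g))
w(-158/149 + K/(-18))/(-55328) = (2*(-158/149 - 4/(-18))/(66 + (-158/149 - 4/(-18))))/(-55328) = (2*(-158*1/149 - 4*(-1/18))/(66 + (-158*1/149 - 4*(-1/18))))*(-1/55328) = (2*(-158/149 + 2/9)/(66 + (-158/149 + 2/9)))*(-1/55328) = (2*(-1124/1341)/(66 - 1124/1341))*(-1/55328) = (2*(-1124/1341)/(87382/1341))*(-1/55328) = (2*(-1124/1341)*(1341/87382))*(-1/55328) = -1124/43691*(-1/55328) = 281/604333912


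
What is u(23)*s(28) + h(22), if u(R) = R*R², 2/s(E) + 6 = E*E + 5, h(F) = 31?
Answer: 48607/783 ≈ 62.078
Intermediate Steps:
s(E) = 2/(-1 + E²) (s(E) = 2/(-6 + (E*E + 5)) = 2/(-6 + (E² + 5)) = 2/(-6 + (5 + E²)) = 2/(-1 + E²))
u(R) = R³
u(23)*s(28) + h(22) = 23³*(2/(-1 + 28²)) + 31 = 12167*(2/(-1 + 784)) + 31 = 12167*(2/783) + 31 = 24334/783 + 31 = 48607/783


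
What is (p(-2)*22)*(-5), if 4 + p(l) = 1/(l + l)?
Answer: 935/2 ≈ 467.50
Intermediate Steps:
p(l) = -4 + 1/(2*l) (p(l) = -4 + 1/(l + l) = -4 + 1/(2*l))
(p(-2)*22)*(-5) = ((-4 + (1/2)/(-2))*22)*(-5) = ((-4 + (1/2)*(-1/2))*22)*(-5) = ((-4 - 1/4)*22)*(-5) = -17/4*22*(-5) = -187/2*(-5) = 935/2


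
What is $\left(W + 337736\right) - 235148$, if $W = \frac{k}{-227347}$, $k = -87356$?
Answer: $\frac{23323161392}{227347} \approx 1.0259 \cdot 10^{5}$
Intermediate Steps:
$W = \frac{87356}{227347}$ ($W = - \frac{87356}{-227347} = \left(-87356\right) \left(- \frac{1}{227347}\right) = \frac{87356}{227347} \approx 0.38424$)
$\left(W + 337736\right) - 235148 = \left(\frac{87356}{227347} + 337736\right) - 235148 = \frac{76783353748}{227347} - 235148 = \frac{23323161392}{227347}$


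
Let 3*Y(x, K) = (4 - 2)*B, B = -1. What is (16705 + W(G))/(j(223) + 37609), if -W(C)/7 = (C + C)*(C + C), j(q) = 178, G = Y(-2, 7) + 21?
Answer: 46157/340083 ≈ 0.13572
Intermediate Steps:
Y(x, K) = -⅔ (Y(x, K) = ((4 - 2)*(-1))/3 = (2*(-1))/3 = (⅓)*(-2) = -⅔)
G = 61/3 (G = -⅔ + 21 = 61/3 ≈ 20.333)
W(C) = -28*C² (W(C) = -7*(C + C)*(C + C) = -7*2*C*2*C = -28*C²)
(16705 + W(G))/(j(223) + 37609) = (16705 - 28*(61/3)²)/(178 + 37609) = (16705 - 28*3721/9)/37787 = (16705 - 104188/9)*(1/37787) = (46157/9)*(1/37787) = 46157/340083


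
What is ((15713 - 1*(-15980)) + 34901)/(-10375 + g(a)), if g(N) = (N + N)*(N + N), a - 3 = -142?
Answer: 22198/22303 ≈ 0.99529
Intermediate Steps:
a = -139 (a = 3 - 142 = -139)
g(N) = 4*N² (g(N) = (2*N)*(2*N) = 4*N²)
((15713 - 1*(-15980)) + 34901)/(-10375 + g(a)) = ((15713 - 1*(-15980)) + 34901)/(-10375 + 4*(-139)²) = ((15713 + 15980) + 34901)/(-10375 + 4*19321) = (31693 + 34901)/(-10375 + 77284) = 66594/66909 = 66594*(1/66909) = 22198/22303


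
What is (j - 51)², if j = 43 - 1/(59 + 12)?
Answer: 323761/5041 ≈ 64.226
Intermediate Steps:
j = 3052/71 (j = 43 - 1/71 = 3052/71 ≈ 42.986)
(j - 51)² = (3052/71 - 51)² = (-569/71)² = 323761/5041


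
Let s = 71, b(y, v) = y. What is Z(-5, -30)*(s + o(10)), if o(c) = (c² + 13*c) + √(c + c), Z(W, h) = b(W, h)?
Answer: -1505 - 10*√5 ≈ -1527.4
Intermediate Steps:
Z(W, h) = W
o(c) = c² + 13*c + √2*√c (o(c) = (c² + 13*c) + √(2*c) = (c² + 13*c) + √2*√c = c² + 13*c + √2*√c)
Z(-5, -30)*(s + o(10)) = -5*(71 + (10² + 13*10 + √2*√10)) = -5*(71 + (100 + 130 + 2*√5)) = -5*(71 + (230 + 2*√5)) = -5*(301 + 2*√5) = -1505 - 10*√5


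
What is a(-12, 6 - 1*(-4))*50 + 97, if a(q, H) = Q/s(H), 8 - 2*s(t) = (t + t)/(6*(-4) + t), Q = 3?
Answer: 1417/11 ≈ 128.82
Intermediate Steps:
s(t) = 4 - t/(-24 + t) (s(t) = 4 - (t + t)/(2*(6*(-4) + t)) = 4 - 2*t/(2*(-24 + t)) = 4 - t/(-24 + t))
a(q, H) = (-24 + H)/(-32 + H) (a(q, H) = 3/((3*(-32 + H)/(-24 + H))) = 3*((-24 + H)/(3*(-32 + H))) = (-24 + H)/(-32 + H))
a(-12, 6 - 1*(-4))*50 + 97 = ((-24 + (6 - 1*(-4)))/(-32 + (6 - 1*(-4))))*50 + 97 = ((-24 + (6 + 4))/(-32 + (6 + 4)))*50 + 97 = ((-24 + 10)/(-32 + 10))*50 + 97 = (-14/(-22))*50 + 97 = -1/22*(-14)*50 + 97 = (7/11)*50 + 97 = 350/11 + 97 = 1417/11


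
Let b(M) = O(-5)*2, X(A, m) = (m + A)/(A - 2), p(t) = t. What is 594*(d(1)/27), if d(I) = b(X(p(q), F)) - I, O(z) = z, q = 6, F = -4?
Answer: -242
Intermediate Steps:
X(A, m) = (A + m)/(-2 + A)
b(M) = -10 (b(M) = -5*2 = -10)
d(I) = -10 - I
594*(d(1)/27) = 594*((-10 - 1*1)/27) = 594*((-10 - 1)*(1/27)) = 594*(-11*1/27) = 594*(-11/27) = -242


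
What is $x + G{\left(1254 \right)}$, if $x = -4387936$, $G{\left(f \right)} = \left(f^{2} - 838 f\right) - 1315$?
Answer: $-3867587$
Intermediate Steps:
$G{\left(f \right)} = -1315 + f^{2} - 838 f$
$x + G{\left(1254 \right)} = -4387936 - \left(1052167 - 1572516\right) = -4387936 - -520349 = -4387936 + 520349 = -3867587$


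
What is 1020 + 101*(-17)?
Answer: -697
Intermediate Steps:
1020 + 101*(-17) = 1020 - 1717 = -697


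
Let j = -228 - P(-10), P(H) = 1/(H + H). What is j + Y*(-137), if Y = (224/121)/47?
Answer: -26540793/113740 ≈ -233.35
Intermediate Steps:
P(H) = 1/(2*H)
Y = 224/5687 (Y = (224*(1/121))*(1/47) = (224/121)*(1/47) = 224/5687 ≈ 0.039388)
j = -4559/20 (j = -228 - 1/(2*(-10)) = -228 - (-1)/(2*10) = -228 - 1*(-1/20) = -228 + 1/20 = -4559/20 ≈ -227.95)
j + Y*(-137) = -4559/20 + (224/5687)*(-137) = -4559/20 - 30688/5687 = -26540793/113740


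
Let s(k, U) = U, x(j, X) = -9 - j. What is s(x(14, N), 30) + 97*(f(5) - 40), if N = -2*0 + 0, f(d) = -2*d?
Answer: -4820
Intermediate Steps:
N = 0 (N = 0 + 0 = 0)
s(x(14, N), 30) + 97*(f(5) - 40) = 30 + 97*(-2*5 - 40) = 30 + 97*(-10 - 40) = 30 + 97*(-50) = 30 - 4850 = -4820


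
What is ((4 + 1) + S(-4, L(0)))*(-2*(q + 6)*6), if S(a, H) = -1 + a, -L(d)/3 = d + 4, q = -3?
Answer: 0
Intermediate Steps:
L(d) = -12 - 3*d (L(d) = -3*(d + 4) = -3*(4 + d) = -12 - 3*d)
((4 + 1) + S(-4, L(0)))*(-2*(q + 6)*6) = ((4 + 1) + (-1 - 4))*(-2*(-3 + 6)*6) = (5 - 5)*(-6*6) = 0*(-2*18) = 0*(-36) = 0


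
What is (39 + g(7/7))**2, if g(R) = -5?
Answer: 1156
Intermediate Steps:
(39 + g(7/7))**2 = (39 - 5)**2 = 34**2 = 1156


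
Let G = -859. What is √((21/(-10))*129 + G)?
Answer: I*√112990/10 ≈ 33.614*I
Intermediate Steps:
√((21/(-10))*129 + G) = √((21/(-10))*129 - 859) = √((21*(-⅒))*129 - 859) = √(-21/10*129 - 859) = √(-2709/10 - 859) = √(-11299/10) = I*√112990/10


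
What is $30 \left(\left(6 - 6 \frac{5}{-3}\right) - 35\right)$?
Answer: $-570$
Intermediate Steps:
$30 \left(\left(6 - 6 \frac{5}{-3}\right) - 35\right) = 30 \left(\left(6 - 6 \cdot 5 \left(- \frac{1}{3}\right)\right) - 35\right) = 30 \left(\left(6 - -10\right) - 35\right) = 30 \left(\left(6 + 10\right) - 35\right) = 30 \left(16 - 35\right) = 30 \left(-19\right) = -570$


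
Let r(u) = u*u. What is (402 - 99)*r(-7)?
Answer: 14847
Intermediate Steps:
r(u) = u²
(402 - 99)*r(-7) = (402 - 99)*(-7)² = 303*49 = 14847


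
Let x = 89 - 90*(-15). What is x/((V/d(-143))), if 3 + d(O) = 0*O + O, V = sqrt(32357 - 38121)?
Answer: 105047*I*sqrt(1441)/1441 ≈ 2767.3*I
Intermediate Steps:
V = 2*I*sqrt(1441) (V = sqrt(-5764) = 2*I*sqrt(1441) ≈ 75.921*I)
d(O) = -3 + O (d(O) = -3 + (0*O + O) = -3 + (0 + O) = -3 + O)
x = 1439 (x = 89 + 1350 = 1439)
x/((V/d(-143))) = 1439/(((2*I*sqrt(1441))/(-3 - 143))) = 1439/(((2*I*sqrt(1441))/(-146))) = 1439/(((2*I*sqrt(1441))*(-1/146))) = 1439/((-I*sqrt(1441)/73)) = 1439*(73*I*sqrt(1441)/1441) = 105047*I*sqrt(1441)/1441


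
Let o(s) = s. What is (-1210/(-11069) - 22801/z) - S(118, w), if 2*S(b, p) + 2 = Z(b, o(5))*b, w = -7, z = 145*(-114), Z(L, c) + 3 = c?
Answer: -21135171121/182970570 ≈ -115.51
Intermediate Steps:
Z(L, c) = -3 + c
z = -16530
S(b, p) = -1 + b (S(b, p) = -1 + ((-3 + 5)*b)/2 = -1 + (2*b)/2 = -1 + b)
(-1210/(-11069) - 22801/z) - S(118, w) = (-1210/(-11069) - 22801/(-16530)) - (-1 + 118) = (-1210*(-1/11069) - 22801*(-1/16530)) - 1*117 = (1210/11069 + 22801/16530) - 117 = 272385569/182970570 - 117 = -21135171121/182970570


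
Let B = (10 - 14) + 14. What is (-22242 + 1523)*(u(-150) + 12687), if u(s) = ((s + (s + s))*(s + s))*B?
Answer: -28233511953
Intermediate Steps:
B = 10 (B = -4 + 14 = 10)
u(s) = 60*s**2 (u(s) = ((s + (s + s))*(s + s))*10 = ((s + 2*s)*(2*s))*10 = ((3*s)*(2*s))*10 = (6*s**2)*10 = 60*s**2)
(-22242 + 1523)*(u(-150) + 12687) = (-22242 + 1523)*(60*(-150)**2 + 12687) = -20719*(60*22500 + 12687) = -20719*(1350000 + 12687) = -20719*1362687 = -28233511953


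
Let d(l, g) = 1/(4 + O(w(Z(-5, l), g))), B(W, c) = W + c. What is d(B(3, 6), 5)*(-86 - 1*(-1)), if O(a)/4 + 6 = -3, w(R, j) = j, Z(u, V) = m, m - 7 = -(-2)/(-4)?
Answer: 85/32 ≈ 2.6563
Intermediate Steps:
m = 13/2 (m = 7 - (-2)/(-4) = 7 - (-2)*(-1)/4 = 7 - 1*1/2 = 7 - 1/2 = 13/2 ≈ 6.5000)
Z(u, V) = 13/2
O(a) = -36 (O(a) = -24 + 4*(-3) = -24 - 12 = -36)
d(l, g) = -1/32 (d(l, g) = 1/(4 - 36) = 1/(-32) = -1/32)
d(B(3, 6), 5)*(-86 - 1*(-1)) = -(-86 - 1*(-1))/32 = -(-86 + 1)/32 = -1/32*(-85) = 85/32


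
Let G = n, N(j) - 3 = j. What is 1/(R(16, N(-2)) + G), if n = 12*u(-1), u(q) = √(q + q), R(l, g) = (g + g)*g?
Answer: 1/146 - 3*I*√2/73 ≈ 0.0068493 - 0.058118*I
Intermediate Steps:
N(j) = 3 + j
R(l, g) = 2*g² (R(l, g) = (2*g)*g = 2*g²)
u(q) = √2*√q (u(q) = √(2*q) = √2*√q)
n = 12*I*√2 (n = 12*(√2*√(-1)) = 12*(√2*I) = 12*(I*√2) = 12*I*√2 ≈ 16.971*I)
G = 12*I*√2 ≈ 16.971*I
1/(R(16, N(-2)) + G) = 1/(2*(3 - 2)² + 12*I*√2) = 1/(2*1² + 12*I*√2) = 1/(2*1 + 12*I*√2) = 1/(2 + 12*I*√2)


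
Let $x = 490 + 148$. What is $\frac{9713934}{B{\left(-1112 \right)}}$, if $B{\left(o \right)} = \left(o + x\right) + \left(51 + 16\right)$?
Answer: $- \frac{9713934}{407} \approx -23867.0$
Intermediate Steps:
$x = 638$
$B{\left(o \right)} = 705 + o$ ($B{\left(o \right)} = \left(o + 638\right) + \left(51 + 16\right) = \left(638 + o\right) + 67 = 705 + o$)
$\frac{9713934}{B{\left(-1112 \right)}} = \frac{9713934}{705 - 1112} = \frac{9713934}{-407} = 9713934 \left(- \frac{1}{407}\right) = - \frac{9713934}{407}$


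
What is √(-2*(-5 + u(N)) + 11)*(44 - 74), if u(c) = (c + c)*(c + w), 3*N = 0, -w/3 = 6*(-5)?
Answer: -30*√21 ≈ -137.48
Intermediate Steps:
w = 90 (w = -18*(-5) = -3*(-30) = 90)
N = 0 (N = (⅓)*0 = 0)
u(c) = 2*c*(90 + c) (u(c) = (c + c)*(c + 90) = (2*c)*(90 + c) = 2*c*(90 + c))
√(-2*(-5 + u(N)) + 11)*(44 - 74) = √(-2*(-5 + 2*0*(90 + 0)) + 11)*(44 - 74) = √(-2*(-5 + 2*0*90) + 11)*(-30) = √(-2*(-5 + 0) + 11)*(-30) = √(-2*(-5) + 11)*(-30) = √(10 + 11)*(-30) = √21*(-30) = -30*√21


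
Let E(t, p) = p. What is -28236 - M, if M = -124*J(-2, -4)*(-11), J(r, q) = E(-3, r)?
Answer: -25508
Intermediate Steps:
J(r, q) = r
M = -2728 (M = -124*(-2)*(-11) = 248*(-11) = -2728)
-28236 - M = -28236 - 1*(-2728) = -28236 + 2728 = -25508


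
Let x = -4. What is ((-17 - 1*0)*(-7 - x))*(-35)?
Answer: -1785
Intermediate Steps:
((-17 - 1*0)*(-7 - x))*(-35) = ((-17 - 1*0)*(-7 - 1*(-4)))*(-35) = ((-17 + 0)*(-7 + 4))*(-35) = -17*(-3)*(-35) = 51*(-35) = -1785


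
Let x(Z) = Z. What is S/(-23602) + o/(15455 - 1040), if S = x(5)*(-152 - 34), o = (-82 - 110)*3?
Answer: -31467/56703805 ≈ -0.00055494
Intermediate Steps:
o = -576 (o = -192*3 = -576)
S = -930 (S = 5*(-152 - 34) = 5*(-186) = -930)
S/(-23602) + o/(15455 - 1040) = -930/(-23602) - 576/(15455 - 1040) = -930*(-1/23602) - 576/14415 = 465/11801 - 576*1/14415 = 465/11801 - 192/4805 = -31467/56703805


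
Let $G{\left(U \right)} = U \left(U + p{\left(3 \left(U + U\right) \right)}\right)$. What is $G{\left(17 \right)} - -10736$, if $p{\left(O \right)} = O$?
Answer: $12759$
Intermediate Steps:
$G{\left(U \right)} = 7 U^{2}$ ($G{\left(U \right)} = U \left(U + 3 \left(U + U\right)\right) = U \left(U + 3 \cdot 2 U\right) = U \left(U + 6 U\right) = U 7 U = 7 U^{2}$)
$G{\left(17 \right)} - -10736 = 7 \cdot 17^{2} - -10736 = 7 \cdot 289 + 10736 = 2023 + 10736 = 12759$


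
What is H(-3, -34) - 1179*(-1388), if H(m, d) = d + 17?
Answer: 1636435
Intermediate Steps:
H(m, d) = 17 + d
H(-3, -34) - 1179*(-1388) = (17 - 34) - 1179*(-1388) = -17 + 1636452 = 1636435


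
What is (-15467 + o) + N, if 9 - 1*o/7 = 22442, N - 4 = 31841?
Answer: -140653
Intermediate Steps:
N = 31845 (N = 4 + 31841 = 31845)
o = -157031 (o = 63 - 7*22442 = 63 - 157094 = -157031)
(-15467 + o) + N = (-15467 - 157031) + 31845 = -172498 + 31845 = -140653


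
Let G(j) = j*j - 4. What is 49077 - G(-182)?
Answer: 15957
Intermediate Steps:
G(j) = -4 + j² (G(j) = j² - 4 = -4 + j²)
49077 - G(-182) = 49077 - (-4 + (-182)²) = 49077 - (-4 + 33124) = 49077 - 1*33120 = 49077 - 33120 = 15957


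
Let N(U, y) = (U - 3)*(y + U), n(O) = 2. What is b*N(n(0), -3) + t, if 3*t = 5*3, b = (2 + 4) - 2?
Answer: 9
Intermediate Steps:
b = 4 (b = 6 - 2 = 4)
N(U, y) = (-3 + U)*(U + y)
t = 5 (t = (5*3)/3 = (⅓)*15 = 5)
b*N(n(0), -3) + t = 4*(2² - 3*2 - 3*(-3) + 2*(-3)) + 5 = 4*(4 - 6 + 9 - 6) + 5 = 4*1 + 5 = 4 + 5 = 9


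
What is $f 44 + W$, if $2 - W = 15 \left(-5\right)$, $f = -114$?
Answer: $-4939$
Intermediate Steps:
$W = 77$ ($W = 2 - 15 \left(-5\right) = 2 - -75 = 2 + 75 = 77$)
$f 44 + W = \left(-114\right) 44 + 77 = -5016 + 77 = -4939$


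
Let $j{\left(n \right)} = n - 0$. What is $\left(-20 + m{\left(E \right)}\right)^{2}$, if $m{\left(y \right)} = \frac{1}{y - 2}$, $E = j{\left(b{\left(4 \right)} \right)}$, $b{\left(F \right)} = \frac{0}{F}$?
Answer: $\frac{1681}{4} \approx 420.25$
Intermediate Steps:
$b{\left(F \right)} = 0$
$j{\left(n \right)} = n$ ($j{\left(n \right)} = n + 0 = n$)
$E = 0$
$m{\left(y \right)} = \frac{1}{-2 + y}$
$\left(-20 + m{\left(E \right)}\right)^{2} = \left(-20 + \frac{1}{-2 + 0}\right)^{2} = \left(-20 + \frac{1}{-2}\right)^{2} = \left(-20 - \frac{1}{2}\right)^{2} = \left(- \frac{41}{2}\right)^{2} = \frac{1681}{4}$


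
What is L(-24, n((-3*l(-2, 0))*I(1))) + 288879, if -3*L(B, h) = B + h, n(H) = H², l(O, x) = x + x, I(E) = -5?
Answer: 288887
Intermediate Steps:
l(O, x) = 2*x
L(B, h) = -B/3 - h/3 (L(B, h) = -(B + h)/3 = -B/3 - h/3)
L(-24, n((-3*l(-2, 0))*I(1))) + 288879 = (-⅓*(-24) - (-6*0*(-5))²/3) + 288879 = (8 - (-3*0*(-5))²/3) + 288879 = (8 - (0*(-5))²/3) + 288879 = (8 - ⅓*0²) + 288879 = (8 - ⅓*0) + 288879 = (8 + 0) + 288879 = 8 + 288879 = 288887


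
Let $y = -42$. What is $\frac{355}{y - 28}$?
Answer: $- \frac{71}{14} \approx -5.0714$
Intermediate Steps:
$\frac{355}{y - 28} = \frac{355}{-42 - 28} = \frac{355}{-70} = 355 \left(- \frac{1}{70}\right) = - \frac{71}{14}$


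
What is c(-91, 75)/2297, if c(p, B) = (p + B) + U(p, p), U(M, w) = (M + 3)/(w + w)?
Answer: -1412/209027 ≈ -0.0067551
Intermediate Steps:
U(M, w) = (3 + M)/(2*w) (U(M, w) = (3 + M)/((2*w)) = (3 + M)*(1/(2*w)) = (3 + M)/(2*w))
c(p, B) = B + p + (3 + p)/(2*p) (c(p, B) = (p + B) + (3 + p)/(2*p) = (B + p) + (3 + p)/(2*p) = B + p + (3 + p)/(2*p))
c(-91, 75)/2297 = (1/2 + 75 - 91 + (3/2)/(-91))/2297 = (1/2 + 75 - 91 + (3/2)*(-1/91))*(1/2297) = (1/2 + 75 - 91 - 3/182)*(1/2297) = -1412/91*1/2297 = -1412/209027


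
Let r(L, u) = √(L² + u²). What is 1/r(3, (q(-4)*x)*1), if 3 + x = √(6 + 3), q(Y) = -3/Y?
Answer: ⅓ ≈ 0.33333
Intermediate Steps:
x = 0 (x = -3 + √(6 + 3) = -3 + √9 = -3 + 3 = 0)
1/r(3, (q(-4)*x)*1) = 1/(√(3² + ((-3/(-4)*0)*1)²)) = 1/(√(9 + ((-3*(-¼)*0)*1)²)) = 1/(√(9 + (((¾)*0)*1)²)) = 1/(√(9 + (0*1)²)) = 1/(√(9 + 0²)) = 1/(√(9 + 0)) = 1/(√9) = 1/3 = ⅓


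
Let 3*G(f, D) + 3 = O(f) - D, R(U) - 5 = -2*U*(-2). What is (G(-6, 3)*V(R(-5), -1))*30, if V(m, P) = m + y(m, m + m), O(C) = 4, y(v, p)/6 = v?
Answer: 2100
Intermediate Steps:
y(v, p) = 6*v
R(U) = 5 + 4*U (R(U) = 5 - 2*U*(-2) = 5 + 4*U)
V(m, P) = 7*m (V(m, P) = m + 6*m = 7*m)
G(f, D) = ⅓ - D/3 (G(f, D) = -1 + (4 - D)/3 = -1 + (4/3 - D/3) = ⅓ - D/3)
(G(-6, 3)*V(R(-5), -1))*30 = ((⅓ - ⅓*3)*(7*(5 + 4*(-5))))*30 = ((⅓ - 1)*(7*(5 - 20)))*30 = -14*(-15)/3*30 = -⅔*(-105)*30 = 70*30 = 2100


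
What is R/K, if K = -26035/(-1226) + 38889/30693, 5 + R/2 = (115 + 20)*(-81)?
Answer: -274445347280/282256723 ≈ -972.33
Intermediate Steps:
R = -21880 (R = -10 + 2*((115 + 20)*(-81)) = -10 + 2*(135*(-81)) = -10 + 2*(-10935) = -10 - 21870 = -21880)
K = 282256723/12543206 (K = -26035*(-1/1226) + 38889*(1/30693) = 26035/1226 + 12963/10231 = 282256723/12543206 ≈ 22.503)
R/K = -21880/282256723/12543206 = -21880*12543206/282256723 = -274445347280/282256723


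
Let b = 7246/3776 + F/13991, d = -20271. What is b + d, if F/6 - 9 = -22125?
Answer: -535658467823/26415008 ≈ -20279.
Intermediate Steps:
F = -132696 (F = 54 + 6*(-22125) = 54 - 132750 = -132696)
b = -199840655/26415008 (b = 7246/3776 - 132696/13991 = 7246*(1/3776) - 132696*1/13991 = 3623/1888 - 132696/13991 = -199840655/26415008 ≈ -7.5654)
b + d = -199840655/26415008 - 20271 = -535658467823/26415008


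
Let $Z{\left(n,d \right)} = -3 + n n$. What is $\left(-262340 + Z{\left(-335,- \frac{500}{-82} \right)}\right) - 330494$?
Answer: $-480612$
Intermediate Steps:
$Z{\left(n,d \right)} = -3 + n^{2}$
$\left(-262340 + Z{\left(-335,- \frac{500}{-82} \right)}\right) - 330494 = \left(-262340 - \left(3 - \left(-335\right)^{2}\right)\right) - 330494 = \left(-262340 + \left(-3 + 112225\right)\right) - 330494 = \left(-262340 + 112222\right) - 330494 = -150118 - 330494 = -480612$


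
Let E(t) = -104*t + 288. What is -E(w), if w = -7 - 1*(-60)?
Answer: 5224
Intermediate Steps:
w = 53 (w = -7 + 60 = 53)
E(t) = 288 - 104*t
-E(w) = -(288 - 104*53) = -(288 - 5512) = -1*(-5224) = 5224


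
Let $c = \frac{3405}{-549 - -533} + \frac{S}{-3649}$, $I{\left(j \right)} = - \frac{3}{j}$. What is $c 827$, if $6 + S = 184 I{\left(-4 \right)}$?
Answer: $- \frac{10277093439}{58384} \approx -1.7603 \cdot 10^{5}$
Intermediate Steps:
$S = 132$ ($S = -6 + 184 \left(- \frac{3}{-4}\right) = -6 + 184 \left(\left(-3\right) \left(- \frac{1}{4}\right)\right) = -6 + 184 \cdot \frac{3}{4} = -6 + 138 = 132$)
$c = - \frac{12426957}{58384}$ ($c = \frac{3405}{-549 - -533} + \frac{132}{-3649} = \frac{3405}{-549 + 533} + 132 \left(- \frac{1}{3649}\right) = \frac{3405}{-16} - \frac{132}{3649} = 3405 \left(- \frac{1}{16}\right) - \frac{132}{3649} = - \frac{3405}{16} - \frac{132}{3649} = - \frac{12426957}{58384} \approx -212.85$)
$c 827 = \left(- \frac{12426957}{58384}\right) 827 = - \frac{10277093439}{58384}$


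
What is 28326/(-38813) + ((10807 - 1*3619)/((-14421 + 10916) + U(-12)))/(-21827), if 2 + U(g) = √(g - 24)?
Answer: -844799619523918/1157714717279315 + 4792*I/29828014255 ≈ -0.72971 + 1.6065e-7*I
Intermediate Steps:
U(g) = -2 + √(-24 + g) (U(g) = -2 + √(g - 24) = -2 + √(-24 + g))
28326/(-38813) + ((10807 - 1*3619)/((-14421 + 10916) + U(-12)))/(-21827) = 28326/(-38813) + ((10807 - 1*3619)/((-14421 + 10916) + (-2 + √(-24 - 12))))/(-21827) = 28326*(-1/38813) + ((10807 - 3619)/(-3505 + (-2 + √(-36))))*(-1/21827) = -28326/38813 + (7188/(-3505 + (-2 + 6*I)))*(-1/21827) = -28326/38813 + (7188/(-3507 + 6*I))*(-1/21827) = -28326/38813 + (7188*((-3507 - 6*I)/12299085))*(-1/21827) = -28326/38813 + (2396*(-3507 - 6*I)/4099695)*(-1/21827) = -28326/38813 - 2396*(-3507 - 6*I)/89484042765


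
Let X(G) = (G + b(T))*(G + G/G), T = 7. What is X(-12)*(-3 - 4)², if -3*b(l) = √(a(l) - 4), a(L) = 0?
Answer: 6468 + 1078*I/3 ≈ 6468.0 + 359.33*I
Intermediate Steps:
b(l) = -2*I/3 (b(l) = -√(0 - 4)/3 = -2*I/3)
X(G) = (1 + G)*(G - 2*I/3) (X(G) = (G - 2*I/3)*(G + G/G) = (G - 2*I/3)*(G + 1) = (G - 2*I/3)*(1 + G) = (1 + G)*(G - 2*I/3))
X(-12)*(-3 - 4)² = ((-12)² - 2*I/3 + (⅓)*(-12)*(3 - 2*I))*(-3 - 4)² = (144 - 2*I/3 + (-12 + 8*I))*(-7)² = (132 + 22*I/3)*49 = 6468 + 1078*I/3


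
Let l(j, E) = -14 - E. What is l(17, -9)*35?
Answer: -175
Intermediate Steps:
l(17, -9)*35 = (-14 - 1*(-9))*35 = (-14 + 9)*35 = -5*35 = -175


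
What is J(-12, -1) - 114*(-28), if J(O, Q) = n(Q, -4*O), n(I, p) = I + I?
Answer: 3190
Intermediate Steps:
n(I, p) = 2*I
J(O, Q) = 2*Q
J(-12, -1) - 114*(-28) = 2*(-1) - 114*(-28) = -2 + 3192 = 3190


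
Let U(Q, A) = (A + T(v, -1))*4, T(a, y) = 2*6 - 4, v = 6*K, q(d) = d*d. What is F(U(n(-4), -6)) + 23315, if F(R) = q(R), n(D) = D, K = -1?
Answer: 23379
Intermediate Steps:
q(d) = d²
v = -6 (v = 6*(-1) = -6)
T(a, y) = 8 (T(a, y) = 12 - 4 = 8)
U(Q, A) = 32 + 4*A (U(Q, A) = (A + 8)*4 = (8 + A)*4 = 32 + 4*A)
F(R) = R²
F(U(n(-4), -6)) + 23315 = (32 + 4*(-6))² + 23315 = (32 - 24)² + 23315 = 8² + 23315 = 64 + 23315 = 23379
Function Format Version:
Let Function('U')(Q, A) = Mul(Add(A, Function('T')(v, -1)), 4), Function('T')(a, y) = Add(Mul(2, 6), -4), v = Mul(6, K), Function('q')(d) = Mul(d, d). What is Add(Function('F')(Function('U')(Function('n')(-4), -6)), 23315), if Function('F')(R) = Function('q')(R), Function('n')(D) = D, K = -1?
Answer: 23379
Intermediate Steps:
Function('q')(d) = Pow(d, 2)
v = -6 (v = Mul(6, -1) = -6)
Function('T')(a, y) = 8 (Function('T')(a, y) = Add(12, -4) = 8)
Function('U')(Q, A) = Add(32, Mul(4, A)) (Function('U')(Q, A) = Mul(Add(A, 8), 4) = Mul(Add(8, A), 4) = Add(32, Mul(4, A)))
Function('F')(R) = Pow(R, 2)
Add(Function('F')(Function('U')(Function('n')(-4), -6)), 23315) = Add(Pow(Add(32, Mul(4, -6)), 2), 23315) = Add(Pow(Add(32, -24), 2), 23315) = Add(Pow(8, 2), 23315) = Add(64, 23315) = 23379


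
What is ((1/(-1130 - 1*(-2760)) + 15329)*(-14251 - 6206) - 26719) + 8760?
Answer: -511173419017/1630 ≈ -3.1360e+8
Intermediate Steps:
((1/(-1130 - 1*(-2760)) + 15329)*(-14251 - 6206) - 26719) + 8760 = ((1/(-1130 + 2760) + 15329)*(-20457) - 26719) + 8760 = ((1/1630 + 15329)*(-20457) - 26719) + 8760 = ((24986271/1630)*(-20457) - 26719) + 8760 = (-511144145847/1630 - 26719) + 8760 = -511187697817/1630 + 8760 = -511173419017/1630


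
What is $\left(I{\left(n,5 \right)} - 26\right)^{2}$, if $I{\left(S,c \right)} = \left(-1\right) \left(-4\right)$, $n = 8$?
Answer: $484$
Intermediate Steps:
$I{\left(S,c \right)} = 4$
$\left(I{\left(n,5 \right)} - 26\right)^{2} = \left(4 - 26\right)^{2} = \left(-22\right)^{2} = 484$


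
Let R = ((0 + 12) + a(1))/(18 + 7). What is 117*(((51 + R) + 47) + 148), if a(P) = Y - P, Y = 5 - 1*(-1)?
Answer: 721539/25 ≈ 28862.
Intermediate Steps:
Y = 6 (Y = 5 + 1 = 6)
a(P) = 6 - P
R = 17/25 (R = ((0 + 12) + (6 - 1*1))/(18 + 7) = (12 + (6 - 1))/25 = (12 + 5)*(1/25) = 17*(1/25) = 17/25 ≈ 0.68000)
117*(((51 + R) + 47) + 148) = 117*(((51 + 17/25) + 47) + 148) = 117*((1292/25 + 47) + 148) = 117*(2467/25 + 148) = 117*(6167/25) = 721539/25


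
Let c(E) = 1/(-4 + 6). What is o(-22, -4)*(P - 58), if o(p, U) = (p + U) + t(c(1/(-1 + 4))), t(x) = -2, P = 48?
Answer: 280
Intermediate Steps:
c(E) = 1/2
o(p, U) = -2 + U + p (o(p, U) = (p + U) - 2 = (U + p) - 2 = -2 + U + p)
o(-22, -4)*(P - 58) = (-2 - 4 - 22)*(48 - 58) = -28*(-10) = 280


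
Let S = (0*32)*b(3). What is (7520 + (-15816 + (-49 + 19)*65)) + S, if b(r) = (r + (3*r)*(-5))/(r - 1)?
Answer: -10246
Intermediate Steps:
b(r) = -14*r/(-1 + r) (b(r) = (r - 15*r)/(-1 + r) = (-14*r)/(-1 + r) = -14*r/(-1 + r))
S = 0 (S = (0*32)*(-14*3/(-1 + 3)) = 0*(-14*3/2) = 0*(-14*3*½) = 0*(-21) = 0)
(7520 + (-15816 + (-49 + 19)*65)) + S = (7520 + (-15816 + (-49 + 19)*65)) + 0 = (7520 + (-15816 - 30*65)) + 0 = (7520 + (-15816 - 1950)) + 0 = (7520 - 17766) + 0 = -10246 + 0 = -10246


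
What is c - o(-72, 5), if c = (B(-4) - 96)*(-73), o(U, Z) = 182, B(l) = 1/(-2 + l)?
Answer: 41029/6 ≈ 6838.2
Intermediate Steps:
c = 42121/6 (c = (1/(-2 - 4) - 96)*(-73) = (1/(-6) - 96)*(-73) = (-⅙ - 96)*(-73) = -577/6*(-73) = 42121/6 ≈ 7020.2)
c - o(-72, 5) = 42121/6 - 1*182 = 42121/6 - 182 = 41029/6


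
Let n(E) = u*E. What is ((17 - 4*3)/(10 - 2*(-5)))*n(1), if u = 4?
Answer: 1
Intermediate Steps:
n(E) = 4*E
((17 - 4*3)/(10 - 2*(-5)))*n(1) = ((17 - 4*3)/(10 - 2*(-5)))*(4*1) = ((17 - 12)/(10 + 10))*4 = (5/20)*4 = (5*(1/20))*4 = (1/4)*4 = 1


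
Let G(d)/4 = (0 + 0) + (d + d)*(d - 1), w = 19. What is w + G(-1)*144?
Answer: 2323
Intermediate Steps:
G(d) = 8*d*(-1 + d) (G(d) = 4*((0 + 0) + (d + d)*(d - 1)) = 4*(0 + (2*d)*(-1 + d)) = 4*(0 + 2*d*(-1 + d)) = 4*(2*d*(-1 + d)) = 8*d*(-1 + d))
w + G(-1)*144 = 19 + (8*(-1)*(-1 - 1))*144 = 19 + (8*(-1)*(-2))*144 = 19 + 16*144 = 19 + 2304 = 2323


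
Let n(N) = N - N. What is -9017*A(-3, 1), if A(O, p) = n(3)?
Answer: 0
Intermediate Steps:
n(N) = 0
A(O, p) = 0
-9017*A(-3, 1) = -9017*0 = 0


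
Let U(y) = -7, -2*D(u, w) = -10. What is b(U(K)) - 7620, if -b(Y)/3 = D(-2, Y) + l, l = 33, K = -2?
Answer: -7734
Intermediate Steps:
D(u, w) = 5 (D(u, w) = -1/2*(-10) = 5)
b(Y) = -114 (b(Y) = -3*(5 + 33) = -3*38 = -114)
b(U(K)) - 7620 = -114 - 7620 = -7734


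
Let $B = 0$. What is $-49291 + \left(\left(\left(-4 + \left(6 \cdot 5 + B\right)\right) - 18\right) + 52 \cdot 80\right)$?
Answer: $-45123$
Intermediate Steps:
$-49291 + \left(\left(\left(-4 + \left(6 \cdot 5 + B\right)\right) - 18\right) + 52 \cdot 80\right) = -49291 + \left(\left(\left(-4 + \left(6 \cdot 5 + 0\right)\right) - 18\right) + 52 \cdot 80\right) = -49291 + \left(\left(\left(-4 + \left(30 + 0\right)\right) - 18\right) + 4160\right) = -49291 + \left(\left(\left(-4 + 30\right) - 18\right) + 4160\right) = -49291 + \left(\left(26 - 18\right) + 4160\right) = -49291 + \left(8 + 4160\right) = -49291 + 4168 = -45123$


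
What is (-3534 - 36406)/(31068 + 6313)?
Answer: -39940/37381 ≈ -1.0685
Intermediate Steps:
(-3534 - 36406)/(31068 + 6313) = -39940/37381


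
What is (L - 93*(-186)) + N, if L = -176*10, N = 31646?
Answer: 47184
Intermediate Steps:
L = -1760
(L - 93*(-186)) + N = (-1760 - 93*(-186)) + 31646 = (-1760 + 17298) + 31646 = 15538 + 31646 = 47184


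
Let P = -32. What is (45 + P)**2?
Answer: 169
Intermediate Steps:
(45 + P)**2 = (45 - 32)**2 = 13**2 = 169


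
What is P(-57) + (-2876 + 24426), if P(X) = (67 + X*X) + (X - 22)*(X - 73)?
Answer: 35136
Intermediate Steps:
P(X) = 67 + X**2 + (-73 + X)*(-22 + X) (P(X) = (67 + X**2) + (-22 + X)*(-73 + X) = (67 + X**2) + (-73 + X)*(-22 + X) = 67 + X**2 + (-73 + X)*(-22 + X))
P(-57) + (-2876 + 24426) = (1673 - 95*(-57) + 2*(-57)**2) + (-2876 + 24426) = (1673 + 5415 + 2*3249) + 21550 = (1673 + 5415 + 6498) + 21550 = 13586 + 21550 = 35136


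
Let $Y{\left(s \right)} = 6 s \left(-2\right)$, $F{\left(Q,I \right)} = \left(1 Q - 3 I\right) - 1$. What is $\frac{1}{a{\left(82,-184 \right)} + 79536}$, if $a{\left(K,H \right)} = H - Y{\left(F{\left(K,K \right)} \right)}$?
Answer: $\frac{1}{77372} \approx 1.2925 \cdot 10^{-5}$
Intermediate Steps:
$F{\left(Q,I \right)} = -1 + Q - 3 I$ ($F{\left(Q,I \right)} = \left(Q - 3 I\right) - 1 = -1 + Q - 3 I$)
$Y{\left(s \right)} = - 12 s$
$a{\left(K,H \right)} = -12 + H - 24 K$ ($a{\left(K,H \right)} = H - - 12 \left(-1 + K - 3 K\right) = H - - 12 \left(-1 - 2 K\right) = H - \left(12 + 24 K\right) = -12 + H - 24 K$)
$\frac{1}{a{\left(82,-184 \right)} + 79536} = \frac{1}{\left(-12 - 184 - 1968\right) + 79536} = \frac{1}{-2164 + 79536} = \frac{1}{77372}$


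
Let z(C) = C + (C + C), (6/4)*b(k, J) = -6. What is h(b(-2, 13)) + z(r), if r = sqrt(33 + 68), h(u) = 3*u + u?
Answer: -16 + 3*sqrt(101) ≈ 14.150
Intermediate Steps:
b(k, J) = -4 (b(k, J) = (2/3)*(-6) = -4)
h(u) = 4*u
r = sqrt(101) ≈ 10.050
z(C) = 3*C (z(C) = C + 2*C = 3*C)
h(b(-2, 13)) + z(r) = 4*(-4) + 3*sqrt(101) = -16 + 3*sqrt(101)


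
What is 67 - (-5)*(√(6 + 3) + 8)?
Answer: 122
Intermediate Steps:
67 - (-5)*(√(6 + 3) + 8) = 67 - (-5)*(√9 + 8) = 67 - (-5)*(3 + 8) = 67 - (-5)*11 = 67 - 1*(-55) = 67 + 55 = 122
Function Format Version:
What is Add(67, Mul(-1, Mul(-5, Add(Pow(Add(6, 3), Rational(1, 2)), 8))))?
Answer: 122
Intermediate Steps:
Add(67, Mul(-1, Mul(-5, Add(Pow(Add(6, 3), Rational(1, 2)), 8)))) = Add(67, Mul(-1, Mul(-5, Add(Pow(9, Rational(1, 2)), 8)))) = Add(67, Mul(-1, Mul(-5, Add(3, 8)))) = Add(67, Mul(-1, Mul(-5, 11))) = Add(67, Mul(-1, -55)) = Add(67, 55) = 122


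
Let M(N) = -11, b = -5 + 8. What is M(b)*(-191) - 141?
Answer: 1960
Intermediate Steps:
b = 3
M(b)*(-191) - 141 = -11*(-191) - 141 = 2101 - 141 = 1960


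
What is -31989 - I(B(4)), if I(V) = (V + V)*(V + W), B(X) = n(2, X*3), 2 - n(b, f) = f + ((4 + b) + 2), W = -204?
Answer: -39981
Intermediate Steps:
n(b, f) = -4 - b - f (n(b, f) = 2 - (f + ((4 + b) + 2)) = 2 - (f + (6 + b)) = 2 - (6 + b + f) = 2 + (-6 - b - f) = -4 - b - f)
B(X) = -6 - 3*X (B(X) = -4 - 1*2 - X*3 = -4 - 2 - 3*X = -6 - 3*X)
I(V) = 2*V*(-204 + V) (I(V) = (V + V)*(V - 204) = (2*V)*(-204 + V) = 2*V*(-204 + V))
-31989 - I(B(4)) = -31989 - 2*(-6 - 3*4)*(-204 + (-6 - 3*4)) = -31989 - 2*(-6 - 12)*(-204 + (-6 - 12)) = -31989 - 2*(-18)*(-204 - 18) = -31989 - 2*(-18)*(-222) = -31989 - 1*7992 = -31989 - 7992 = -39981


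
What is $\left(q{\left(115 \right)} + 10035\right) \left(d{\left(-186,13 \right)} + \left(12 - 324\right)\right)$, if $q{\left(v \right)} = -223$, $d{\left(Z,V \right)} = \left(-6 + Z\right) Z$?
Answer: $347344800$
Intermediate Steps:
$d{\left(Z,V \right)} = Z \left(-6 + Z\right)$
$\left(q{\left(115 \right)} + 10035\right) \left(d{\left(-186,13 \right)} + \left(12 - 324\right)\right) = \left(-223 + 10035\right) \left(- 186 \left(-6 - 186\right) + \left(12 - 324\right)\right) = 9812 \left(\left(-186\right) \left(-192\right) + \left(12 - 324\right)\right) = 9812 \left(35712 - 312\right) = 9812 \cdot 35400 = 347344800$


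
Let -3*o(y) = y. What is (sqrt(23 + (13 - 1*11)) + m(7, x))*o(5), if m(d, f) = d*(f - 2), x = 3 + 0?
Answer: -20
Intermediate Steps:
o(y) = -y/3
x = 3
m(d, f) = d*(-2 + f)
(sqrt(23 + (13 - 1*11)) + m(7, x))*o(5) = (sqrt(23 + (13 - 1*11)) + 7*(-2 + 3))*(-1/3*5) = (sqrt(23 + (13 - 11)) + 7*1)*(-5/3) = (sqrt(23 + 2) + 7)*(-5/3) = (sqrt(25) + 7)*(-5/3) = (5 + 7)*(-5/3) = 12*(-5/3) = -20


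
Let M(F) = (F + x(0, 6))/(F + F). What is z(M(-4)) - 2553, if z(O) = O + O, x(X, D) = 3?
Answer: -10211/4 ≈ -2552.8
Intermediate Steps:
M(F) = (3 + F)/(2*F) (M(F) = (F + 3)/(F + F) = (3 + F)/((2*F)) = (3 + F)*(1/(2*F)) = (3 + F)/(2*F))
z(O) = 2*O
z(M(-4)) - 2553 = 2*((½)*(3 - 4)/(-4)) - 2553 = 2*((½)*(-¼)*(-1)) - 2553 = 2*(⅛) - 2553 = ¼ - 2553 = -10211/4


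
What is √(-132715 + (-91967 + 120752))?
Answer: I*√103930 ≈ 322.38*I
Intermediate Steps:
√(-132715 + (-91967 + 120752)) = √(-132715 + 28785) = √(-103930) = I*√103930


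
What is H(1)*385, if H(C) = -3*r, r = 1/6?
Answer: -385/2 ≈ -192.50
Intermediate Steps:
r = ⅙ ≈ 0.16667
H(C) = -½ (H(C) = -3*⅙ = -½)
H(1)*385 = -½*385 = -385/2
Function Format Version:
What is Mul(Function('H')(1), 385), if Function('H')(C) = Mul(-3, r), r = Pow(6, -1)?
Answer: Rational(-385, 2) ≈ -192.50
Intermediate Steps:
r = Rational(1, 6) ≈ 0.16667
Function('H')(C) = Rational(-1, 2) (Function('H')(C) = Mul(-3, Rational(1, 6)) = Rational(-1, 2))
Mul(Function('H')(1), 385) = Mul(Rational(-1, 2), 385) = Rational(-385, 2)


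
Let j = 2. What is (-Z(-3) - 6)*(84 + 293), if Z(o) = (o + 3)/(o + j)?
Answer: -2262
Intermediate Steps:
Z(o) = (3 + o)/(2 + o) (Z(o) = (o + 3)/(o + 2) = (3 + o)/(2 + o))
(-Z(-3) - 6)*(84 + 293) = (-(3 - 3)/(2 - 3) - 6)*(84 + 293) = (-0/(-1) - 6)*377 = (-(-1)*0 - 6)*377 = (-1*0 - 6)*377 = (0 - 6)*377 = -6*377 = -2262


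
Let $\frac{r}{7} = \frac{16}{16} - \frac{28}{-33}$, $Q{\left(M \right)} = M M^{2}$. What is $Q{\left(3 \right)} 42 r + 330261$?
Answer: $\frac{3794277}{11} \approx 3.4493 \cdot 10^{5}$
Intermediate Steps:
$Q{\left(M \right)} = M^{3}$
$r = \frac{427}{33}$ ($r = 7 \left(\frac{16}{16} - \frac{28}{-33}\right) = 7 \left(16 \cdot \frac{1}{16} - - \frac{28}{33}\right) = 7 \left(1 + \frac{28}{33}\right) = 7 \cdot \frac{61}{33} = \frac{427}{33} \approx 12.939$)
$Q{\left(3 \right)} 42 r + 330261 = 3^{3} \cdot 42 \cdot \frac{427}{33} + 330261 = 27 \cdot 42 \cdot \frac{427}{33} + 330261 = 1134 \cdot \frac{427}{33} + 330261 = \frac{161406}{11} + 330261 = \frac{3794277}{11}$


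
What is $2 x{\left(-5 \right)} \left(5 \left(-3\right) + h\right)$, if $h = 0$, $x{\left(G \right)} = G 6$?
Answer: $900$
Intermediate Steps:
$x{\left(G \right)} = 6 G$
$2 x{\left(-5 \right)} \left(5 \left(-3\right) + h\right) = 2 \cdot 6 \left(-5\right) \left(5 \left(-3\right) + 0\right) = 2 \left(-30\right) \left(-15 + 0\right) = \left(-60\right) \left(-15\right) = 900$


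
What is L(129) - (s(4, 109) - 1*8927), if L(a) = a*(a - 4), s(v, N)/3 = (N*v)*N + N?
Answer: -117847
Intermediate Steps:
s(v, N) = 3*N + 3*v*N**2 (s(v, N) = 3*((N*v)*N + N) = 3*(v*N**2 + N) = 3*(N + v*N**2) = 3*N + 3*v*N**2)
L(a) = a*(-4 + a)
L(129) - (s(4, 109) - 1*8927) = 129*(-4 + 129) - (3*109*(1 + 109*4) - 1*8927) = 129*125 - (3*109*(1 + 436) - 8927) = 16125 - (3*109*437 - 8927) = 16125 - (142899 - 8927) = 16125 - 1*133972 = 16125 - 133972 = -117847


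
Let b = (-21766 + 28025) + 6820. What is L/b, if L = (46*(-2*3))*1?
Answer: -276/13079 ≈ -0.021103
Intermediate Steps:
L = -276 (L = (46*(-6))*1 = -276*1 = -276)
b = 13079 (b = 6259 + 6820 = 13079)
L/b = -276/13079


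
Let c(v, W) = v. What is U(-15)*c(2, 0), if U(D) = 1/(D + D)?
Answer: -1/15 ≈ -0.066667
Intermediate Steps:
U(D) = 1/(2*D)
U(-15)*c(2, 0) = ((½)/(-15))*2 = ((½)*(-1/15))*2 = -1/30*2 = -1/15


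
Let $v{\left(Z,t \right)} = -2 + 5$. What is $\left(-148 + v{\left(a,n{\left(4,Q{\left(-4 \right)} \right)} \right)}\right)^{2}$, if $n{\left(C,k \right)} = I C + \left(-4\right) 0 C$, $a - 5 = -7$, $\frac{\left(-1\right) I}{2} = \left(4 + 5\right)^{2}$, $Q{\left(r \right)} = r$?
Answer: $21025$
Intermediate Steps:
$I = -162$ ($I = - 2 \left(4 + 5\right)^{2} = - 2 \cdot 9^{2} = \left(-2\right) 81 = -162$)
$a = -2$ ($a = 5 - 7 = -2$)
$n{\left(C,k \right)} = - 162 C$ ($n{\left(C,k \right)} = - 162 C + \left(-4\right) 0 C = - 162 C + 0 C = - 162 C + 0 = - 162 C$)
$v{\left(Z,t \right)} = 3$
$\left(-148 + v{\left(a,n{\left(4,Q{\left(-4 \right)} \right)} \right)}\right)^{2} = \left(-148 + 3\right)^{2} = \left(-145\right)^{2} = 21025$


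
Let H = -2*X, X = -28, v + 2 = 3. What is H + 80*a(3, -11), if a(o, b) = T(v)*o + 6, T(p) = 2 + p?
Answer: 1256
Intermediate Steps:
v = 1 (v = -2 + 3 = 1)
a(o, b) = 6 + 3*o (a(o, b) = (2 + 1)*o + 6 = 3*o + 6 = 6 + 3*o)
H = 56 (H = -2*(-28) = 56)
H + 80*a(3, -11) = 56 + 80*(6 + 3*3) = 56 + 80*(6 + 9) = 56 + 80*15 = 56 + 1200 = 1256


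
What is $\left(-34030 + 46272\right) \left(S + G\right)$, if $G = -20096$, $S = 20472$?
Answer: $4602992$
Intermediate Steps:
$\left(-34030 + 46272\right) \left(S + G\right) = \left(-34030 + 46272\right) \left(20472 - 20096\right) = 12242 \cdot 376 = 4602992$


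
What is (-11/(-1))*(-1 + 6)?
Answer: 55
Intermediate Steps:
(-11/(-1))*(-1 + 6) = -11*(-1)*5 = 11*5 = 55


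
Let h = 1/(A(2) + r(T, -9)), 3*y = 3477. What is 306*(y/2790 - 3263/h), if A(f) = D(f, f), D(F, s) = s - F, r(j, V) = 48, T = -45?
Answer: -7428656617/155 ≈ -4.7927e+7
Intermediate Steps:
y = 1159 (y = (⅓)*3477 = 1159)
A(f) = 0 (A(f) = f - f = 0)
h = 1/48 (h = 1/(0 + 48) = 1/48 ≈ 0.020833)
306*(y/2790 - 3263/h) = 306*(1159/2790 - 3263/1/48) = 306*(1159*(1/2790) - 3263*48) = 306*(1159/2790 - 156624) = 306*(-436979801/2790) = -7428656617/155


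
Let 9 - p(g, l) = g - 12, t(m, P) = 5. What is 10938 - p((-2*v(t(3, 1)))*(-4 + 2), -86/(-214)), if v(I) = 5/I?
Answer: 10921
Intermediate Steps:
p(g, l) = 21 - g (p(g, l) = 9 - (g - 12) = 9 - (-12 + g) = 9 + (12 - g) = 21 - g)
10938 - p((-2*v(t(3, 1)))*(-4 + 2), -86/(-214)) = 10938 - (21 - (-10/5)*(-4 + 2)) = 10938 - (21 - (-10/5)*(-2)) = 10938 - (21 - (-2*1)*(-2)) = 10938 - (21 - (-2)*(-2)) = 10938 - (21 - 1*4) = 10938 - (21 - 4) = 10938 - 1*17 = 10938 - 17 = 10921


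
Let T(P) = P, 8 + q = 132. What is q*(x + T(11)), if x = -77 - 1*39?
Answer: -13020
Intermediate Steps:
q = 124 (q = -8 + 132 = 124)
x = -116 (x = -77 - 39 = -116)
q*(x + T(11)) = 124*(-116 + 11) = 124*(-105) = -13020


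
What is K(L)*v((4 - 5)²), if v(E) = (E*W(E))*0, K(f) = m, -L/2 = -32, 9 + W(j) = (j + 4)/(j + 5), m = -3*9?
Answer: 0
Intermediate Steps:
m = -27
W(j) = -9 + (4 + j)/(5 + j) (W(j) = -9 + (j + 4)/(j + 5) = -9 + (4 + j)/(5 + j))
L = 64 (L = -2*(-32) = 64)
K(f) = -27
v(E) = 0 (v(E) = (E*((-41 - 8*E)/(5 + E)))*0 = (E*(-41 - 8*E)/(5 + E))*0 = 0)
K(L)*v((4 - 5)²) = -27*0 = 0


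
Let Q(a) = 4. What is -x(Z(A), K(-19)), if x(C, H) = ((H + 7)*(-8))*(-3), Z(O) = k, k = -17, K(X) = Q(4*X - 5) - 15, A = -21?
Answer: 96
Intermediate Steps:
K(X) = -11 (K(X) = 4 - 15 = -11)
Z(O) = -17
x(C, H) = 168 + 24*H (x(C, H) = ((7 + H)*(-8))*(-3) = (-56 - 8*H)*(-3) = 168 + 24*H)
-x(Z(A), K(-19)) = -(168 + 24*(-11)) = -(168 - 264) = -1*(-96) = 96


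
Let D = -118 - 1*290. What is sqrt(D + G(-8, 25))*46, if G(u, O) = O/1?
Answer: 46*I*sqrt(383) ≈ 900.24*I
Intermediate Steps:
G(u, O) = O (G(u, O) = O*1 = O)
D = -408 (D = -118 - 290 = -408)
sqrt(D + G(-8, 25))*46 = sqrt(-408 + 25)*46 = sqrt(-383)*46 = (I*sqrt(383))*46 = 46*I*sqrt(383)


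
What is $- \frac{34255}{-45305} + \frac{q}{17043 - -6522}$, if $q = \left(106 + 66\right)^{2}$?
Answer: $\frac{1943459}{966165} \approx 2.0115$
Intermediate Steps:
$q = 29584$ ($q = 172^{2} = 29584$)
$- \frac{34255}{-45305} + \frac{q}{17043 - -6522} = - \frac{34255}{-45305} + \frac{29584}{17043 - -6522} = \left(-34255\right) \left(- \frac{1}{45305}\right) + \frac{29584}{17043 + 6522} = \frac{31}{41} + \frac{29584}{23565} = \frac{1943459}{966165}$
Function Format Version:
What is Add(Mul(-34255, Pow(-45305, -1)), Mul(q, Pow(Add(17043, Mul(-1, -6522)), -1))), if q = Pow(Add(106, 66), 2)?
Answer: Rational(1943459, 966165) ≈ 2.0115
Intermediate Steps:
q = 29584 (q = Pow(172, 2) = 29584)
Add(Mul(-34255, Pow(-45305, -1)), Mul(q, Pow(Add(17043, Mul(-1, -6522)), -1))) = Add(Mul(-34255, Pow(-45305, -1)), Mul(29584, Pow(Add(17043, Mul(-1, -6522)), -1))) = Add(Mul(-34255, Rational(-1, 45305)), Mul(29584, Pow(Add(17043, 6522), -1))) = Add(Rational(31, 41), Mul(29584, Pow(23565, -1))) = Add(Rational(31, 41), Mul(29584, Rational(1, 23565))) = Add(Rational(31, 41), Rational(29584, 23565)) = Rational(1943459, 966165)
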